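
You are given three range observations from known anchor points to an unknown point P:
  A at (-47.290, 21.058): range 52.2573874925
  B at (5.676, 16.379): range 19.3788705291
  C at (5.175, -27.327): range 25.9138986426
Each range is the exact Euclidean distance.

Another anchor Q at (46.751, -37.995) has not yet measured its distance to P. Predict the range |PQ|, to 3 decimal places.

59.311

eq1: (x + 47.290)² + (y − 21.058)² = 52.2573874925²
eq2: (x − 5.676)² + (y − 16.379)² = 19.3788705291²
eq3: (x − 5.175)² + (y + 27.327)² = 25.9138986426²
eq3−eq1, eq3−eq2 (x²,y² cancel):
  -104.930·x + 96.770·y = -153.066495
  1.002·x + 87.412·y = -177.067417
det = -104.930·87.412 − 96.770·1.002 = -9269.104700
x = (-153.066495·87.412 − 96.770·-177.067417) / -9269.104700 = -0.405106
y = (-104.930·-177.067417 − -153.066495·1.002) / -9269.104700 = -2.021021
|P − Q| = √((-0.405106 − 46.751)² + (-2.021021 − -37.995)²) = 59.311259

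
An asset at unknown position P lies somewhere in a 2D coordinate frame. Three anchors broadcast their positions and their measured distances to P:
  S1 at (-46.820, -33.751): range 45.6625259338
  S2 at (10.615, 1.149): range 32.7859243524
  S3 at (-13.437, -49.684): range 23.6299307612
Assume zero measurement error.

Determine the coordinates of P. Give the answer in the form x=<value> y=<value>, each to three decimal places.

eq1: (x + 46.820)² + (y + 33.751)² = 45.6625259338²
eq2: (x − 10.615)² + (y − 1.149)² = 32.7859243524²
eq3: (x + 13.437)² + (y + 49.684)² = 23.6299307612²
eq3−eq1, eq3−eq2 (x²,y² cancel):
  -66.766·x + 31.866·y = -844.503071
  48.104·x + 101.666·y = -3051.597607
det = -66.766·101.666 − 31.866·48.104 = -8320.714220
x = (-844.503071·101.666 − 31.866·-3051.597607) / -8320.714220 = -1.368267
y = (-66.766·-3051.597607 − -844.503071·48.104) / -8320.714220 = -29.368506

x=-1.368 y=-29.369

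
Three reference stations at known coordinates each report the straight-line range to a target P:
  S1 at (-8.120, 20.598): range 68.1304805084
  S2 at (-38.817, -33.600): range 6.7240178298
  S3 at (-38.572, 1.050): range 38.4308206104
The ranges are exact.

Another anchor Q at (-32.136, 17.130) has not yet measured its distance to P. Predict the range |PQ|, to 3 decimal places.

55.460

eq1: (x + 8.120)² + (y − 20.598)² = 68.1304805084²
eq2: (x + 38.817)² + (y + 33.600)² = 6.7240178298²
eq3: (x + 38.572)² + (y − 1.050)² = 38.4308206104²
eq3−eq2, eq3−eq1 (x²,y² cancel):
  -0.490·x − 69.300·y = 2578.533362
  60.904·x + 39.096·y = -4163.524082
det = -0.490·39.096 − -69.300·60.904 = 4201.490160
x = (2578.533362·39.096 − -69.300·-4163.524082) / 4201.490160 = -44.679833
y = (-0.490·-4163.524082 − 2578.533362·60.904) / 4201.490160 = -36.892356
|P − Q| = √((-44.679833 − -32.136)² + (-36.892356 − 17.130)²) = 55.459559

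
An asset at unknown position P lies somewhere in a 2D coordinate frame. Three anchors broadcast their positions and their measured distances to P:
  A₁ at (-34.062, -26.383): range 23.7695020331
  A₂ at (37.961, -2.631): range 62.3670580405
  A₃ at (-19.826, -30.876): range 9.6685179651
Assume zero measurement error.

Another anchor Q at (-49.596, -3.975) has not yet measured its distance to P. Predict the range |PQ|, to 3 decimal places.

49.750

eq1: (x + 34.062)² + (y + 26.383)² = 23.7695020331²
eq2: (x − 37.961)² + (y + 2.631)² = 62.3670580405²
eq3: (x + 19.826)² + (y + 30.876)² = 9.6685179651²
eq1−eq2, eq1−eq3 (x²,y² cancel):
  144.046·x + 47.504·y = -3732.983553
  28.472·x − 8.986·y = -38.375894
det = 144.046·-8.986 − 47.504·28.472 = -2646.931244
x = (-3732.983553·-8.986 − 47.504·-38.375894) / -2646.931244 = -13.361737
y = (144.046·-38.375894 − -3732.983553·28.472) / -2646.931244 = -38.065822
|P − Q| = √((-13.361737 − -49.596)² + (-38.065822 − -3.975)²) = 49.750437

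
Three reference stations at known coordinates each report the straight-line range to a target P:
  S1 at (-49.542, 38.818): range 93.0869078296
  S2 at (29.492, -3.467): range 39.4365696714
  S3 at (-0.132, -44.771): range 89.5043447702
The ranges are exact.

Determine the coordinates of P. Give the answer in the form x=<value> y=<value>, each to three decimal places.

eq1: (x + 49.542)² + (y − 38.818)² = 93.0869078296²
eq2: (x − 29.492)² + (y + 3.467)² = 39.4365696714²
eq3: (x + 0.132)² + (y + 44.771)² = 89.5043447702²
eq3−eq1, eq3−eq2 (x²,y² cancel):
  -98.820·x + 167.178·y = 1302.642346
  59.248·x + 82.608·y = 5333.122993
det = -98.820·82.608 − 167.178·59.248 = -18068.284704
x = (1302.642346·82.608 − 167.178·5333.122993) / -18068.284704 = 43.389407
y = (-98.820·5333.122993 − 1302.642346·59.248) / -18068.284704 = 33.439708

x=43.389 y=33.440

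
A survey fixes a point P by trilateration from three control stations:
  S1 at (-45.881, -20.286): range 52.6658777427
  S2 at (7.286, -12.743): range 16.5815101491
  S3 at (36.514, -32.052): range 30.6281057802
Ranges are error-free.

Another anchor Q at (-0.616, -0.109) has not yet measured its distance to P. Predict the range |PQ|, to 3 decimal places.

29.910

eq1: (x + 45.881)² + (y + 20.286)² = 52.6658777427²
eq2: (x − 7.286)² + (y + 12.743)² = 16.5815101491²
eq3: (x − 36.514)² + (y + 32.052)² = 30.6281057802²
eq3−eq1, eq3−eq2 (x²,y² cancel):
  -164.790·x + 23.532·y = -1679.628758
  -58.456·x + 38.618·y = -1481.998670
det = -164.790·38.618 − 23.532·-58.456 = -4988.273628
x = (-1679.628758·38.618 − 23.532·-1481.998670) / -4988.273628 = 6.012002
y = (-164.790·-1481.998670 − -1679.628758·-58.456) / -4988.273628 = -29.275496
|P − Q| = √((6.012002 − -0.616)² + (-29.275496 − -0.109)²) = 29.910113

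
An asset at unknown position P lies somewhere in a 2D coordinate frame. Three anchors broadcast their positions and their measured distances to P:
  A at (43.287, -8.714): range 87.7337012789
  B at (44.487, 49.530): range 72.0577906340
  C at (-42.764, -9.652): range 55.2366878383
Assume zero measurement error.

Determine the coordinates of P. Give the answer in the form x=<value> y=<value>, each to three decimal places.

eq1: (x − 43.287)² + (y + 8.714)² = 87.7337012789²
eq2: (x − 44.487)² + (y − 49.530)² = 72.0577906340²
eq3: (x + 42.764)² + (y + 9.652)² = 55.2366878383²
eq3−eq2, eq3−eq1 (x²,y² cancel):
  174.502·x + 118.364·y = 369.159761
  172.102·x + 1.876·y = -4618.333292
det = 174.502·1.876 − 118.364·172.102 = -20043.315376
x = (369.159761·1.876 − 118.364·-4618.333292) / -20043.315376 = -27.307705
y = (174.502·-4618.333292 − 369.159761·172.102) / -20043.315376 = 43.378129

x=-27.308 y=43.378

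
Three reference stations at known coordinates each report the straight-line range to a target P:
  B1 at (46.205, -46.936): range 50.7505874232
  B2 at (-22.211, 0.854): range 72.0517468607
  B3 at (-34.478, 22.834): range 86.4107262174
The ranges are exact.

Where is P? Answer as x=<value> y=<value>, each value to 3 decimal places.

x=49.785 y=3.688

eq1: (x − 46.205)² + (y + 46.936)² = 50.7505874232²
eq2: (x + 22.211)² + (y − 0.854)² = 72.0517468607²
eq3: (x + 34.478)² + (y − 22.834)² = 86.4107262174²
eq3−eq2, eq3−eq1 (x²,y² cancel):
  24.534·x − 43.960·y = 1059.293177
  161.366·x − 139.540·y = 7518.957563
det = 24.534·-139.540 − -43.960·161.366 = 3670.175000
x = (1059.293177·-139.540 − -43.960·7518.957563) / 3670.175000 = 49.784984
y = (24.534·7518.957563 − 1059.293177·161.366) / 3670.175000 = 3.688163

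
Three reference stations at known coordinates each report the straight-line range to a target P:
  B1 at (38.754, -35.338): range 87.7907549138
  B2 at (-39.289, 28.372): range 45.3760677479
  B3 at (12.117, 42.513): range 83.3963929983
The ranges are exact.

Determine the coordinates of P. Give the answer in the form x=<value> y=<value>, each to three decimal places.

x=-46.959 y=-16.351

eq1: (x − 38.754)² + (y + 35.338)² = 87.7907549138²
eq2: (x + 39.289)² + (y − 28.372)² = 45.3760677479²
eq3: (x − 12.117)² + (y − 42.513)² = 83.3963929983²
eq3−eq2, eq3−eq1 (x²,y² cancel):
  -102.812·x − 28.282·y = 5290.389888
  53.274·x − 155.702·y = 44.211619
det = -102.812·-155.702 − -28.282·53.274 = 17514.729292
x = (5290.389888·-155.702 − -28.282·44.211619) / 17514.729292 = -46.958984
y = (-102.812·44.211619 − 5290.389888·53.274) / 17514.729292 = -16.351136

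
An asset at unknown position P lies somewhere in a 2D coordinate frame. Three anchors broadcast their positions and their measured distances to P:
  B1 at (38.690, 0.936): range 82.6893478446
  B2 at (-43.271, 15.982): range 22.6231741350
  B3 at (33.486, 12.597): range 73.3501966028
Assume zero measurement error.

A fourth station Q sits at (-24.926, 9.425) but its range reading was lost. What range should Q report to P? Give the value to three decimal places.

eq1: (x − 38.690)² + (y − 0.936)² = 82.6893478446²
eq2: (x + 43.271)² + (y − 15.982)² = 22.6231741350²
eq3: (x − 33.486)² + (y − 12.597)² = 73.3501966028²
eq1−eq3, eq1−eq2 (x²,y² cancel):
  -10.408·x + 23.322·y = 1239.481314
  -163.922·x + 30.092·y = 6955.731808
det = -10.408·30.092 − 23.322·-163.922 = 3509.791348
x = (1239.481314·30.092 − 23.322·6955.731808) / 3509.791348 = -35.592744
y = (-10.408·6955.731808 − 1239.481314·-163.922) / 3509.791348 = 37.262329
|P − Q| = √((-35.592744 − -24.926)² + (37.262329 − 9.425)²) = 29.811010

29.811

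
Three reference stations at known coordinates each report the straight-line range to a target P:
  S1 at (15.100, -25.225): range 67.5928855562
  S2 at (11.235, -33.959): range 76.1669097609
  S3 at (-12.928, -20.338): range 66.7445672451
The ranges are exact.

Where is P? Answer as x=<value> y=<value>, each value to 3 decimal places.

x=10.384 y=42.203

eq1: (x − 15.100)² + (y + 25.225)² = 67.5928855562²
eq2: (x − 11.235)² + (y + 33.959)² = 76.1669097609²
eq3: (x + 12.928)² + (y + 20.338)² = 66.7445672451²
eq3−eq2, eq3−eq1 (x²,y² cancel):
  48.326·x − 27.242·y = -647.889408
  56.056·x − 9.774·y = 169.582276
det = 48.326·-9.774 − -27.242·56.056 = 1054.739228
x = (-647.889408·-9.774 − -27.242·169.582276) / 1054.739228 = 10.383829
y = (48.326·169.582276 − -647.889408·56.056) / 1054.739228 = 42.203154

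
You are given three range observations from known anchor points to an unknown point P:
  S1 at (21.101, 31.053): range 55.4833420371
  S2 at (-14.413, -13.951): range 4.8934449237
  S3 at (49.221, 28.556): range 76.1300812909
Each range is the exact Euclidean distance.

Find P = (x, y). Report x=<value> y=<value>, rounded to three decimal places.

eq1: (x − 21.101)² + (y − 31.053)² = 55.4833420371²
eq2: (x + 14.413)² + (y + 13.951)² = 4.8934449237²
eq3: (x − 49.221)² + (y − 28.556)² = 76.1300812909²
eq1−eq2, eq1−eq3 (x²,y² cancel):
  -71.028·x − 90.008·y = 2047.279400
  56.240·x − 4.994·y = -888.777067
det = -71.028·-4.994 − -90.008·56.240 = 5416.763752
x = (2047.279400·-4.994 − -90.008·-888.777067) / 5416.763752 = -16.655916
y = (-71.028·-888.777067 − 2047.279400·56.240) / 5416.763752 = -9.601847

x=-16.656 y=-9.602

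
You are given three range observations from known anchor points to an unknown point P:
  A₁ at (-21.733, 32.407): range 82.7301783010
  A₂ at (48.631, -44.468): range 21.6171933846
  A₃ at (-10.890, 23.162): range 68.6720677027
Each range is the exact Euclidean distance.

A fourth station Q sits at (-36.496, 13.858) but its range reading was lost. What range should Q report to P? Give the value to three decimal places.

eq1: (x + 21.733)² + (y − 32.407)² = 82.7301783010²
eq2: (x − 48.631)² + (y + 44.468)² = 21.6171933846²
eq3: (x + 10.890)² + (y − 23.162)² = 68.6720677027²
eq3−eq2, eq3−eq1 (x²,y² cancel):
  119.042·x − 135.260·y = 7935.856674
  -21.686·x + 18.490·y = -1260.962925
det = 119.042·18.490 − -135.260·-21.686 = -732.161780
x = (7935.856674·18.490 − -135.260·-1260.962925) / -732.161780 = 32.539059
y = (119.042·-1260.962925 − 7935.856674·-21.686) / -732.161780 = -30.033580
|P − Q| = √((32.539059 − -36.496)² + (-30.033580 − 13.858)²) = 81.806541

81.807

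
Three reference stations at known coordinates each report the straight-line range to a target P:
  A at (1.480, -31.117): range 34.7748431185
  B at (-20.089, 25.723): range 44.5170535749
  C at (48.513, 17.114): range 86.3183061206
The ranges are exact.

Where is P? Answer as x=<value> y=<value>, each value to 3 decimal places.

x=-30.539 y=-17.550

eq1: (x − 1.480)² + (y + 31.117)² = 34.7748431185²
eq2: (x + 20.089)² + (y − 25.723)² = 44.5170535749²
eq3: (x − 48.513)² + (y − 17.114)² = 86.3183061206²
eq3−eq1, eq3−eq2 (x²,y² cancel):
  -94.066·x − 96.462·y = 4565.618182
  -137.204·x + 17.218·y = 3887.922398
det = -94.066·17.218 − -96.462·-137.204 = -14854.600636
x = (4565.618182·17.218 − -96.462·3887.922398) / -14854.600636 = -30.539198
y = (-94.066·3887.922398 − 4565.618182·-137.204) / -14854.600636 = -17.550103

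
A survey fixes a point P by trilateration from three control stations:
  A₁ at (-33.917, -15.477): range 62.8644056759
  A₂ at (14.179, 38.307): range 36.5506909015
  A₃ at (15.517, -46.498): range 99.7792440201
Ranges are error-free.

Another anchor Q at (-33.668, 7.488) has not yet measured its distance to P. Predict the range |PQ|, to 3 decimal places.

40.528

eq1: (x + 33.917)² + (y + 15.477)² = 62.8644056759²
eq2: (x − 14.179)² + (y − 38.307)² = 36.5506909015²
eq3: (x − 15.517)² + (y + 46.498)² = 99.7792440201²
eq3−eq1, eq3−eq2 (x²,y² cancel):
  -98.868·x + 62.042·y = 4991.023161
  -2.676·x + 169.610·y = 7885.573529
det = -98.868·169.610 − 62.042·-2.676 = -16602.977088
x = (4991.023161·169.610 − 62.042·7885.573529) / -16602.977088 = -21.519676
y = (-98.868·7885.573529 − 4991.023161·-2.676) / -16602.977088 = 46.152862
|P − Q| = √((-21.519676 − -33.668)² + (46.152862 − 7.488)²) = 40.528426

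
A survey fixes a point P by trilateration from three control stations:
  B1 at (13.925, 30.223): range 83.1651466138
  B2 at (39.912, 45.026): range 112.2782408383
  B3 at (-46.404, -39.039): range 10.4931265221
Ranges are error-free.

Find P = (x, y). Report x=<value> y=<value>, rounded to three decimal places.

eq1: (x − 13.925)² + (y − 30.223)² = 83.1651466138²
eq2: (x − 39.912)² + (y − 45.026)² = 112.2782408383²
eq3: (x + 46.404)² + (y + 39.039)² = 10.4931265221²
eq1−eq3, eq1−eq2 (x²,y² cancel):
  -120.658·x − 138.524·y = 9376.375290
  51.974·x + 29.606·y = -3176.988688
det = -120.658·29.606 − -138.524·51.974 = 3627.445628
x = (9376.375290·29.606 − -138.524·-3176.988688) / 3627.445628 = -44.795217
y = (-120.658·-3176.988688 − 9376.375290·51.974) / 3627.445628 = -28.669934

x=-44.795 y=-28.670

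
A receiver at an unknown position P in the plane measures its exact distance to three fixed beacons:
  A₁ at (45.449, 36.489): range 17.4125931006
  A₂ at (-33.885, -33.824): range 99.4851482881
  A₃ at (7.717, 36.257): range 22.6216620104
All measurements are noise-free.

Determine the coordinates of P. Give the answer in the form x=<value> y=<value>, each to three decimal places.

x=29.306 y=43.015

eq1: (x − 45.449)² + (y − 36.489)² = 17.4125931006²
eq2: (x + 33.885)² + (y + 33.824)² = 99.4851482881²
eq3: (x − 7.717)² + (y − 36.257)² = 22.6216620104²
eq1−eq3, eq1−eq2 (x²,y² cancel):
  -75.464·x − 0.464·y = -2231.477778
  -158.668·x − 140.626·y = -10698.898852
det = -75.464·-140.626 − -0.464·-158.668 = 10538.578512
x = (-2231.477778·-140.626 − -0.464·-10698.898852) / 10538.578512 = 29.305613
y = (-75.464·-10698.898852 − -2231.477778·-158.668) / 10538.578512 = 43.015060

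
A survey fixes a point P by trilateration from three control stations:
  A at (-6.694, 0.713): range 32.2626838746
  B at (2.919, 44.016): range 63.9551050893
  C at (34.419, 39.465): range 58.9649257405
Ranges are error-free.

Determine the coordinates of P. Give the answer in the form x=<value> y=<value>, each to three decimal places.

eq1: (x + 6.694)² + (y − 0.713)² = 32.2626838746²
eq2: (x − 2.919)² + (y − 44.016)² = 63.9551050893²
eq3: (x − 34.419)² + (y − 39.465)² = 58.9649257405²
eq3−eq2, eq3−eq1 (x²,y² cancel):
  -63.000·x + 9.102·y = -1409.617968
  -82.226·x − 77.504·y = -260.854084
det = -63.000·-77.504 − 9.102·-82.226 = 5631.173052
x = (-1409.617968·-77.504 − 9.102·-260.854084) / 5631.173052 = 19.822748
y = (-63.000·-260.854084 − -1409.617968·-82.226) / 5631.173052 = -17.664781

x=19.823 y=-17.665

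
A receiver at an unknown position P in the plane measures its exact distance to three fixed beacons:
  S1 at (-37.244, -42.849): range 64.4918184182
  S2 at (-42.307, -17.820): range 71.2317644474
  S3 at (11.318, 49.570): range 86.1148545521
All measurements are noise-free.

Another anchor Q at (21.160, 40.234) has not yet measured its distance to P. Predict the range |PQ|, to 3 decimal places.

75.588

eq1: (x + 37.244)² + (y + 42.849)² = 64.4918184182²
eq2: (x + 42.307)² + (y + 17.820)² = 71.2317644474²
eq3: (x − 11.318)² + (y − 49.570)² = 86.1148545521²
eq3−eq2, eq3−eq1 (x²,y² cancel):
  -107.250·x − 134.780·y = 1863.956533
  -97.124·x − 184.838·y = 3894.443845
det = -107.250·-184.838 − -134.780·-97.124 = 6733.502780
x = (1863.956533·-184.838 − -134.780·3894.443845) / 6733.502780 = 26.785931
y = (-107.250·3894.443845 − 1863.956533·-97.124) / 6733.502780 = -35.144292
|P − Q| = √((26.785931 − 21.160)² + (-35.144292 − 40.234)²) = 75.587949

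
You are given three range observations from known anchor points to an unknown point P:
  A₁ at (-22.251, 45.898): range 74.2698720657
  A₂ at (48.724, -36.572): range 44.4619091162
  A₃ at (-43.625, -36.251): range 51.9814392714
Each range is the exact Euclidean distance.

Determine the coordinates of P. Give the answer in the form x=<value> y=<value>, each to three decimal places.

eq1: (x + 22.251)² + (y − 45.898)² = 74.2698720657²
eq2: (x − 48.724)² + (y + 36.572)² = 44.4619091162²
eq3: (x + 43.625)² + (y + 36.251)² = 51.9814392714²
eq2−eq1, eq2−eq3 (x²,y² cancel):
  -141.950·x + 164.940·y = -4648.958489
  -184.698·x + 0.642·y = -1219.472400
det = -141.950·0.642 − 164.940·-184.698 = 30372.956220
x = (-4648.958489·0.642 − 164.940·-1219.472400) / 30372.956220 = 6.524065
y = (-141.950·-1219.472400 − -4648.958489·-184.698) / 30372.956220 = -22.571041

x=6.524 y=-22.571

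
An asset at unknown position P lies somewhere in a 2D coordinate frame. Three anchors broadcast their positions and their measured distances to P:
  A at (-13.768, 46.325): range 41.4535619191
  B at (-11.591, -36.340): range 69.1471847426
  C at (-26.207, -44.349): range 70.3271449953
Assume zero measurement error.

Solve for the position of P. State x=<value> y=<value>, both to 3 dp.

eq1: (x + 13.768)² + (y − 46.325)² = 41.4535619191²
eq2: (x + 11.591)² + (y + 36.340)² = 69.1471847426²
eq3: (x + 26.207)² + (y + 44.349)² = 70.3271449953²
eq2−eq3, eq2−eq1 (x²,y² cancel):
  -29.232·x − 16.018·y = 1034.119604
  -4.354·x + 165.330·y = 3943.551930
det = -29.232·165.330 − -16.018·-4.354 = -4902.668932
x = (1034.119604·165.330 − -16.018·3943.551930) / -4902.668932 = -47.757418
y = (-29.232·3943.551930 − 1034.119604·-4.354) / -4902.668932 = 22.594908

x=-47.757 y=22.595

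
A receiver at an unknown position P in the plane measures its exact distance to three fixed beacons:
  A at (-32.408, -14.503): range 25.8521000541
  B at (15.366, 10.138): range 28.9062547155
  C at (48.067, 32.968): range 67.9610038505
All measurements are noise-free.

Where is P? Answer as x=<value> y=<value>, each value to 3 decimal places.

x=-12.292 y=1.735

eq1: (x + 32.408)² + (y + 14.503)² = 25.8521000541²
eq2: (x − 15.366)² + (y − 10.138)² = 28.9062547155²
eq3: (x − 48.067)² + (y − 32.968)² = 67.9610038505²
eq1−eq2, eq1−eq3 (x²,y² cancel):
  95.548·x + 49.282·y = -1088.962957
  160.950·x + 94.942·y = -1813.656927
det = 95.548·94.942 − 49.282·160.950 = 1139.580316
x = (-1088.962957·94.942 − 49.282·-1813.656927) / 1139.580316 = -12.291964
y = (95.548·-1813.656927 − -1088.962957·160.950) / 1139.580316 = 1.735109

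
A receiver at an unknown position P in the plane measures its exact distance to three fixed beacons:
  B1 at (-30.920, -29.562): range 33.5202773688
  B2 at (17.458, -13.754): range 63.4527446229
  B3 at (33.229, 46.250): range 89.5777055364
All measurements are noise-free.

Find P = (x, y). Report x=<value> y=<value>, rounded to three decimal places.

eq1: (x + 30.920)² + (y + 29.562)² = 33.5202773688²
eq2: (x − 17.458)² + (y + 13.754)² = 63.4527446229²
eq3: (x − 33.229)² + (y − 46.250)² = 89.5777055364²
eq3−eq1, eq3−eq2 (x²,y² cancel):
  -128.298·x − 151.624·y = 5487.285637
  -31.542·x − 120.008·y = 1248.639868
det = -128.298·-120.008 − -151.624·-31.542 = 10614.262176
x = (5487.285637·-120.008 − -151.624·1248.639868) / 10614.262176 = -44.204147
y = (-128.298·1248.639868 − 5487.285637·-31.542) / 10614.262176 = 1.213647

x=-44.204 y=1.214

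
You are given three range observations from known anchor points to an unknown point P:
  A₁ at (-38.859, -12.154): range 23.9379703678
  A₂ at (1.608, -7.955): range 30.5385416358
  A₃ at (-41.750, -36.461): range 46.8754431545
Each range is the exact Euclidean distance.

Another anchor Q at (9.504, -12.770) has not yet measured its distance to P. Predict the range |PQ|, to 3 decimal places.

39.784

eq1: (x + 38.859)² + (y + 12.154)² = 23.9379703678²
eq2: (x − 1.608)² + (y + 7.955)² = 30.5385416358²
eq3: (x + 41.750)² + (y + 36.461)² = 46.8754431545²
eq2−eq1, eq2−eq3 (x²,y² cancel):
  -80.934·x − 8.398·y = 1951.450008
  -86.716·x − 57.012·y = 1741.894686
det = -80.934·-57.012 − -8.398·-86.716 = 3885.968240
x = (1951.450008·-57.012 − -8.398·1741.894686) / 3885.968240 = -24.865781
y = (-80.934·1741.894686 − 1951.450008·-86.716) / 3885.968240 = 7.268056
|P − Q| = √((-24.865781 − 9.504)² + (7.268056 − -12.770)²) = 39.784489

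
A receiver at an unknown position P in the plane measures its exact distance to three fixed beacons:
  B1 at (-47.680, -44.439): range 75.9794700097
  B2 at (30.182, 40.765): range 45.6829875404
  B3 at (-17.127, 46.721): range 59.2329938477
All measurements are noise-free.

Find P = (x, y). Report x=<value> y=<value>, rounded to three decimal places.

eq1: (x + 47.680)² + (y + 44.439)² = 75.9794700097²
eq2: (x − 30.182)² + (y − 40.765)² = 45.6829875404²
eq3: (x + 17.127)² + (y − 46.721)² = 59.2329938477²
eq1−eq2, eq1−eq3 (x²,y² cancel):
  155.724·x + 170.408·y = 2010.475740
  61.106·x + 182.320·y = 492.311152
det = 155.724·182.320 − 170.408·61.106 = 17978.648432
x = (2010.475740·182.320 − 170.408·492.311152) / 17978.648432 = 15.721770
y = (155.724·492.311152 − 2010.475740·61.106) / 17978.648432 = -2.569018

x=15.722 y=-2.569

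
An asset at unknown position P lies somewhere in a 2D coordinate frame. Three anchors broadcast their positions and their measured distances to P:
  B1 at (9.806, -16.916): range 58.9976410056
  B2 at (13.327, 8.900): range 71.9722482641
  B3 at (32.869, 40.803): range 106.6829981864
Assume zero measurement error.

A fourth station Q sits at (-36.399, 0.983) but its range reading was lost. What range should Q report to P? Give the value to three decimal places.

31.954

eq1: (x − 9.806)² + (y + 16.916)² = 58.9976410056²
eq2: (x − 13.327)² + (y − 8.900)² = 71.9722482641²
eq3: (x − 32.869)² + (y − 40.803)² = 106.6829981864²
eq1−eq3, eq1−eq2 (x²,y² cancel):
  46.126·x + 115.438·y = -5537.593180
  7.042·x + 51.632·y = -1824.772639
det = 46.126·51.632 − 115.438·7.042 = 1568.663236
x = (-5537.593180·51.632 − 115.438·-1824.772639) / 1568.663236 = -47.982834
y = (46.126·-1824.772639 − -5537.593180·7.042) / 1568.663236 = -28.797597
|P − Q| = √((-47.982834 − -36.399)² + (-28.797597 − 0.983)²) = 31.954173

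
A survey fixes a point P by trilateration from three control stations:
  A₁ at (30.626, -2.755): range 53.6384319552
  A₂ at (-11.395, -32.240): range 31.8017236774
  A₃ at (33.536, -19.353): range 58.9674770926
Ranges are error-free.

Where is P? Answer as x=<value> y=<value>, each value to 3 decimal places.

eq1: (x − 30.626)² + (y + 2.755)² = 53.6384319552²
eq2: (x + 11.395)² + (y + 32.240)² = 31.8017236774²
eq3: (x − 33.536)² + (y + 19.353)² = 58.9674770926²
eq2−eq3, eq2−eq1 (x²,y² cancel):
  89.862·x + 25.774·y = -2135.875446
  84.042·x + 58.970·y = -2089.453478
det = 89.862·58.970 − 25.774·84.042 = 3133.063632
x = (-2135.875446·58.970 − 25.774·-2089.453478) / 3133.063632 = -23.012300
y = (89.862·-2089.453478 − -2135.875446·84.042) / 3133.063632 = -2.636150

x=-23.012 y=-2.636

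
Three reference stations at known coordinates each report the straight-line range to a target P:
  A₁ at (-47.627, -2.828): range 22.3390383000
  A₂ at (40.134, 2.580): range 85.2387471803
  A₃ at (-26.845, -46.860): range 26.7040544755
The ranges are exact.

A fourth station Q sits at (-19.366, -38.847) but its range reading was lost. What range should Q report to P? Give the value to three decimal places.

eq1: (x + 47.627)² + (y + 2.828)² = 22.3390383000²
eq2: (x − 40.134)² + (y − 2.580)² = 85.2387471803²
eq3: (x + 26.845)² + (y + 46.860)² = 26.7040544755²
eq1−eq2, eq1−eq3 (x²,y² cancel):
  175.522·x + 10.816·y = -7425.545746
  41.564·x − 88.064·y = 426.111019
det = 175.522·-88.064 − 10.816·41.564 = -15906.725632
x = (-7425.545746·-88.064 − 10.816·426.111019) / -15906.725632 = -40.820120
y = (175.522·426.111019 − -7425.545746·41.564) / -15906.725632 = -24.104725
|P − Q| = √((-40.820120 − -19.366)² + (-24.104725 − -38.847)²) = 26.031019

26.031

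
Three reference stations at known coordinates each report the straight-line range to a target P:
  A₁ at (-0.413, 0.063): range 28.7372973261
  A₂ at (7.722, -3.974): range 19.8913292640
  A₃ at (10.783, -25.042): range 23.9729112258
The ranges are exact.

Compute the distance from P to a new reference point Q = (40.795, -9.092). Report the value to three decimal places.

13.600

eq1: (x + 0.413)² + (y − 0.063)² = 28.7372973261²
eq2: (x − 7.722)² + (y + 3.974)² = 19.8913292640²
eq3: (x − 10.783)² + (y + 25.042)² = 23.9729112258²
eq2−eq1, eq2−eq3 (x²,y² cancel):
  -16.270·x + 8.074·y = -505.414700
  6.122·x − 42.136·y = 488.917400
det = -16.270·-42.136 − 8.074·6.122 = 636.123692
x = (-505.414700·-42.136 − 8.074·488.917400) / 636.123692 = 27.272423
y = (-16.270·488.917400 − -505.414700·6.122) / 636.123692 = -7.640868
|P − Q| = √((27.272423 − 40.795)² + (-7.640868 − -9.092)²) = 13.600215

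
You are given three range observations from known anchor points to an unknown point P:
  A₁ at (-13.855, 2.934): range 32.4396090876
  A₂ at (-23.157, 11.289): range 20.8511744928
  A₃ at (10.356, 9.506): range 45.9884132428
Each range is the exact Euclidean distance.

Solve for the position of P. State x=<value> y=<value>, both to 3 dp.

x=-30.380 y=30.849

eq1: (x + 13.855)² + (y − 2.934)² = 32.4396090876²
eq2: (x + 23.157)² + (y − 11.289)² = 20.8511744928²
eq3: (x − 10.356)² + (y − 9.506)² = 45.9884132428²
eq3−eq2, eq3−eq1 (x²,y² cancel):
  -67.026·x + 3.566·y = 2146.240073
  -48.422·x − 13.144·y = 1065.564524
det = -67.026·-13.144 − 3.566·-48.422 = 1053.662596
x = (2146.240073·-13.144 − 3.566·1065.564524) / 1053.662596 = -30.379728
y = (-67.026·1065.564524 − 2146.240073·-48.422) / 1053.662596 = 30.849258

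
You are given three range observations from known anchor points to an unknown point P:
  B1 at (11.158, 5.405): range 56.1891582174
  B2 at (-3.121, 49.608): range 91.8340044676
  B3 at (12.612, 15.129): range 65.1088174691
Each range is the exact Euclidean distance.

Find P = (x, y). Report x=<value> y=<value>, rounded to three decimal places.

eq1: (x − 11.158)² + (y − 5.405)² = 56.1891582174²
eq2: (x + 3.121)² + (y − 49.608)² = 91.8340044676²
eq3: (x − 12.612)² + (y − 15.129)² = 65.1088174691²
eq2−eq3, eq2−eq1 (x²,y² cancel):
  31.466·x − 68.958·y = 2111.581144
  28.558·x − 88.406·y = 2959.283559
det = 31.466·-88.406 − -68.958·28.558 = -812.480632
x = (2111.581144·-88.406 − -68.958·2959.283559) / -812.480632 = -21.403382
y = (31.466·2959.283559 − 2111.581144·28.558) / -812.480632 = -40.387772

x=-21.403 y=-40.388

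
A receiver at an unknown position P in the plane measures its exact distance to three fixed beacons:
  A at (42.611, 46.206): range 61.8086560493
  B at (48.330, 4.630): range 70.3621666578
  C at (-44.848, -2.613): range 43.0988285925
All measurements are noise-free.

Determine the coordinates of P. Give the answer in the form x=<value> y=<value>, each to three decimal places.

x=-17.143 y=30.401

eq1: (x − 42.611)² + (y − 46.206)² = 61.8086560493²
eq2: (x − 48.330)² + (y − 4.630)² = 70.3621666578²
eq3: (x + 44.848)² + (y + 2.613)² = 43.0988285925²
eq2−eq3, eq2−eq1 (x²,y² cancel):
  -186.356·x − 14.486·y = 2754.270544
  -11.438·x + 83.152·y = 2723.990491
det = -186.356·83.152 − -14.486·-11.438 = -15661.564980
x = (2754.270544·83.152 − -14.486·2723.990491) / -15661.564980 = -17.142784
y = (-186.356·2723.990491 − 2754.270544·-11.438) / -15661.564980 = 30.401089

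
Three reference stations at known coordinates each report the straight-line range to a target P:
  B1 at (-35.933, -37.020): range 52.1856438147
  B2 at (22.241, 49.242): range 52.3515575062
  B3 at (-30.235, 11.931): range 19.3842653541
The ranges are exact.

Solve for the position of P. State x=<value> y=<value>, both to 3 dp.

eq1: (x + 35.933)² + (y + 37.020)² = 52.1856438147²
eq2: (x − 22.241)² + (y − 49.242)² = 52.3515575062²
eq3: (x + 30.235)² + (y − 11.931)² = 19.3842653541²
eq2−eq3, eq2−eq1 (x²,y² cancel):
  -104.952·x − 74.622·y = 502.003171
  -116.348·x − 172.524·y = -240.431603
det = -104.952·-172.524 − -74.622·-116.348 = 9424.618392
x = (502.003171·-172.524 − -74.622·-240.431603) / 9424.618392 = -11.093190
y = (-104.952·-240.431603 − 502.003171·-116.348) / 9424.618392 = 8.874719

x=-11.093 y=8.875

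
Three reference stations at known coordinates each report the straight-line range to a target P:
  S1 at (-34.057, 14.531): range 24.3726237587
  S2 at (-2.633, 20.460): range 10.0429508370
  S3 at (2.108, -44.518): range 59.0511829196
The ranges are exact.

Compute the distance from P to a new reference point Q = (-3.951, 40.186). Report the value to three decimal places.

27.460

eq1: (x + 34.057)² + (y − 14.531)² = 24.3726237587²
eq2: (x + 2.633)² + (y − 20.460)² = 10.0429508370²
eq3: (x − 2.108)² + (y + 44.518)² = 59.0511829196²
eq2−eq1, eq2−eq3 (x²,y² cancel):
  -62.848·x − 11.858·y = 452.320994
  9.482·x − 129.956·y = -1825.429644
det = -62.848·-129.956 − -11.858·9.482 = 8279.912244
x = (452.320994·-129.956 − -11.858·-1825.429644) / 8279.912244 = -9.713602
y = (-62.848·-1825.429644 − 452.320994·9.482) / 8279.912244 = 13.337786
|P − Q| = √((-9.713602 − -3.951)² + (13.337786 − 40.186)²) = 27.459683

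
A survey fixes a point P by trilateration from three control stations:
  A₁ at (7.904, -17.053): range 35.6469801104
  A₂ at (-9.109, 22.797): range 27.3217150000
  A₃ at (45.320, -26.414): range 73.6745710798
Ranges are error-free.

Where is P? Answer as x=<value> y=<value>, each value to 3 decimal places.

eq1: (x − 7.904)² + (y + 17.053)² = 35.6469801104²
eq2: (x + 9.109)² + (y − 22.797)² = 27.3217150000²
eq3: (x − 45.320)² + (y + 26.414)² = 73.6745710798²
eq3−eq1, eq3−eq2 (x²,y² cancel):
  -74.832·x + 18.722·y = 1758.911462
  -108.858·x + 98.422·y = 2532.541607
det = -74.832·98.422 − 18.722·-108.858 = -5327.075628
x = (1758.911462·98.422 − 18.722·2532.541607) / -5327.075628 = -23.596688
y = (-74.832·2532.541607 − 1758.911462·-108.858) / -5327.075628 = -0.367262

x=-23.597 y=-0.367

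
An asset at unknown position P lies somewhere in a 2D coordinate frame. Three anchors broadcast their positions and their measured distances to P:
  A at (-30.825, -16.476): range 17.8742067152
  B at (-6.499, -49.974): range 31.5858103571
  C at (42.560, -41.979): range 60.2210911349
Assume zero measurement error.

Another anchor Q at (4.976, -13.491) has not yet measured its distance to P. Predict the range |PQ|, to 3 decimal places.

eq1: (x + 30.825)² + (y + 16.476)² = 17.8742067152²
eq2: (x + 6.499)² + (y + 49.974)² = 31.5858103571²
eq3: (x − 42.560)² + (y + 41.979)² = 60.2210911349²
eq1−eq2, eq1−eq3 (x²,y² cancel):
  48.652·x − 66.996·y = 639.822326
  146.770·x − 51.006·y = -955.141712
det = 48.652·-51.006 − -66.996·146.770 = 7351.459008
x = (639.822326·-51.006 − -66.996·-955.141712) / 7351.459008 = -13.143711
y = (48.652·-955.141712 − 639.822326·146.770) / 7351.459008 = -19.095023
|P − Q| = √((-13.143711 − 4.976)² + (-19.095023 − -13.491)²) = 18.966523

18.967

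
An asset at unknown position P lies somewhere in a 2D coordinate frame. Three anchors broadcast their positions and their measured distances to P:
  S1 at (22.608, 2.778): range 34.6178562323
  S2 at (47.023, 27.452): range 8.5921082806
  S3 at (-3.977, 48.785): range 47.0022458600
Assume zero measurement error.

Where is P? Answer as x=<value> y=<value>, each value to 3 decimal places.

eq1: (x − 22.608)² + (y − 2.778)² = 34.6178562323²
eq2: (x − 47.023)² + (y − 27.452)² = 8.5921082806²
eq3: (x + 3.977)² + (y − 48.785)² = 47.0022458600²
eq3−eq2, eq3−eq1 (x²,y² cancel):
  102.000·x − 42.666·y = 2704.368870
  53.170·x − 92.014·y = -866.138660
det = 102.000·-92.014 − -42.666·53.170 = -7116.876780
x = (2704.368870·-92.014 − -42.666·-866.138660) / -7116.876780 = 40.157288
y = (102.000·-866.138660 − 2704.368870·53.170) / -7116.876780 = 32.617880

x=40.157 y=32.618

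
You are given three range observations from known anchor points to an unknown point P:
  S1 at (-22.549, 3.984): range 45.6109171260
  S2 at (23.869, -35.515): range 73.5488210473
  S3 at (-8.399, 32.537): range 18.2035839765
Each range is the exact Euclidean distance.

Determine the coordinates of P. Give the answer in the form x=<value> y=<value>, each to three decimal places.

x=9.349 y=36.586

eq1: (x + 22.549)² + (y − 3.984)² = 45.6109171260²
eq2: (x − 23.869)² + (y + 35.515)² = 73.5488210473²
eq3: (x + 8.399)² + (y − 32.537)² = 18.2035839765²
eq3−eq2, eq3−eq1 (x²,y² cancel):
  64.536·x − 136.104·y = -4376.213792
  -28.300·x − 57.106·y = -2353.855204
det = 64.536·-57.106 − -136.104·-28.300 = -7537.136016
x = (-4376.213792·-57.106 − -136.104·-2353.855204) / -7537.136016 = 9.348517
y = (64.536·-2353.855204 − -4376.213792·-28.300) / -7537.136016 = 36.586211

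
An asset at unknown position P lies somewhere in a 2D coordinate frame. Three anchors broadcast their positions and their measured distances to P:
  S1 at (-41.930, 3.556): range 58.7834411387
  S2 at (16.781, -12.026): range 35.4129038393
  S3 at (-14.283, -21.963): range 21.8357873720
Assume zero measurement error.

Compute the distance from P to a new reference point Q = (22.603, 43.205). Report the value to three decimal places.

88.181

eq1: (x + 41.930)² + (y − 3.556)² = 58.7834411387²
eq2: (x − 16.781)² + (y + 12.026)² = 35.4129038393²
eq3: (x + 14.283)² + (y + 21.963)² = 21.8357873720²
eq3−eq2, eq3−eq1 (x²,y² cancel):
  62.128·x + 19.874·y = -1037.422969
  -55.294·x + 51.038·y = -1894.298764
det = 62.128·51.038 − 19.874·-55.294 = 4269.801820
x = (-1037.422969·51.038 − 19.874·-1894.298764) / 4269.801820 = -3.583468
y = (62.128·-1894.298764 − -1037.422969·-55.294) / 4269.801820 = -40.997748
|P − Q| = √((-3.583468 − 22.603)² + (-40.997748 − 43.205)²) = 88.180689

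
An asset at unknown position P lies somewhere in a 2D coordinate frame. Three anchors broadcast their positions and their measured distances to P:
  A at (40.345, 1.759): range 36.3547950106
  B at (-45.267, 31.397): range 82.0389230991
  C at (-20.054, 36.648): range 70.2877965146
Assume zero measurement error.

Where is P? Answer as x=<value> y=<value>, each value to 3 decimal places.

x=14.981 y=-24.286

eq1: (x − 40.345)² + (y − 1.759)² = 36.3547950106²
eq2: (x + 45.267)² + (y − 31.397)² = 82.0389230991²
eq3: (x + 20.054)² + (y − 36.648)² = 70.2877965146²
eq3−eq2, eq3−eq1 (x²,y² cancel):
  -50.426·x − 10.502·y = -500.376486
  120.798·x − 69.778·y = 3504.277505
det = -50.426·-69.778 − -10.502·120.798 = 4787.246024
x = (-500.376486·-69.778 − -10.502·3504.277505) / 4787.246024 = 14.980887
y = (-50.426·3504.277505 − -500.376486·120.798) / 4787.246024 = -24.285825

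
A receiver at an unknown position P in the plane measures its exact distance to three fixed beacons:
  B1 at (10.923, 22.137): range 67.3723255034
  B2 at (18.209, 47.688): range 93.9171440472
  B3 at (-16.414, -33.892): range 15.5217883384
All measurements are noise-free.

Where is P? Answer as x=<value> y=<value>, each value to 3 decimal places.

x=-4.230 y=-43.509

eq1: (x − 10.923)² + (y − 22.137)² = 67.3723255034²
eq2: (x − 18.209)² + (y − 47.688)² = 93.9171440472²
eq3: (x + 16.414)² + (y + 33.892)² = 15.5217883384²
eq3−eq2, eq3−eq1 (x²,y² cancel):
  69.246·x + 163.160·y = -7391.878068
  54.674·x + 112.058·y = -5106.832693
det = 69.246·112.058 − 163.160·54.674 = -1161.041572
x = (-7391.878068·112.058 − 163.160·-5106.832693) / -1161.041572 = -4.230468
y = (69.246·-5106.832693 − -7391.878068·54.674) / -1161.041572 = -43.509041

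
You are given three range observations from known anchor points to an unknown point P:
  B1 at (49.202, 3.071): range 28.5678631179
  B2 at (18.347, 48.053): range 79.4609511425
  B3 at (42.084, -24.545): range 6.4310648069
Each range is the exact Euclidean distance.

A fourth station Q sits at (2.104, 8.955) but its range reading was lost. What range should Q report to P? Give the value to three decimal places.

eq1: (x − 49.202)² + (y − 3.071)² = 28.5678631179²
eq2: (x − 18.347)² + (y − 48.053)² = 79.4609511425²
eq3: (x − 42.084)² + (y + 24.545)² = 6.4310648069²
eq2−eq3, eq2−eq1 (x²,y² cancel):
  47.474·x − 145.196·y = 6000.501025
  61.710·x − 89.964·y = 5282.484580
det = 47.474·-89.964 − -145.196·61.710 = 4689.094224
x = (6000.501025·-89.964 − -145.196·5282.484580) / 4689.094224 = 48.445722
y = (47.474·5282.484580 − 6000.501025·61.710) / 4689.094224 = -25.486851
|P − Q| = √((48.445722 − 2.104)² + (-25.486851 − 8.955)²) = 57.739036

57.739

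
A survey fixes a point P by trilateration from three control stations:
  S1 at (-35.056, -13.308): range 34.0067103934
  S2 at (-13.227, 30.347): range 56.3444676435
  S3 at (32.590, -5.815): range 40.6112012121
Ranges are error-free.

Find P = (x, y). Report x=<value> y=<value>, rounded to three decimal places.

eq1: (x + 35.056)² + (y + 13.308)² = 34.0067103934²
eq2: (x + 13.227)² + (y − 30.347)² = 56.3444676435²
eq3: (x − 32.590)² + (y + 5.815)² = 40.6112012121²
eq1−eq3, eq1−eq2 (x²,y² cancel):
  135.292·x + 14.986·y = -802.916987
  43.658·x + 87.310·y = -2328.374744
det = 135.292·87.310 − 14.986·43.658 = 11158.085732
x = (-802.916987·87.310 − 14.986·-2328.374744) / 11158.085732 = -3.155529
y = (135.292·-2328.374744 − -802.916987·43.658) / 11158.085732 = -25.090032

x=-3.156 y=-25.090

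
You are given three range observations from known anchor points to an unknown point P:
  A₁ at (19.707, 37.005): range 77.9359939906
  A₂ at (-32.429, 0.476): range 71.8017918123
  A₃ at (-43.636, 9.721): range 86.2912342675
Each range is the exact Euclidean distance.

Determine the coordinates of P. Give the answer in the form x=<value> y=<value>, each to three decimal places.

x=26.435 y=-40.640

eq1: (x − 19.707)² + (y − 37.005)² = 77.9359939906²
eq2: (x + 32.429)² + (y − 0.476)² = 71.8017918123²
eq3: (x + 43.636)² + (y − 9.721)² = 86.2912342675²
eq3−eq1, eq3−eq2 (x²,y² cancel):
  126.686·x + 54.568·y = 1131.295489
  22.414·x − 18.490·y = 1343.948084
det = 126.686·-18.490 − 54.568·22.414 = -3565.511292
x = (1131.295489·-18.490 − 54.568·1343.948084) / -3565.511292 = 26.434978
y = (126.686·1343.948084 − 1131.295489·22.414) / -3565.511292 = -40.640048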